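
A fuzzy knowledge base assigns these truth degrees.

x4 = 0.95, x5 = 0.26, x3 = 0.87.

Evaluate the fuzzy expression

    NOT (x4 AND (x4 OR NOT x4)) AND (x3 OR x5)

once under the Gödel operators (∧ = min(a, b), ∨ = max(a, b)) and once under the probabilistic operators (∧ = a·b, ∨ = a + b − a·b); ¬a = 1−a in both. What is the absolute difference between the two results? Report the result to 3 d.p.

Under Gödel:
  NOT x4 = 1 − 0.95 = 0.05
  x4 OR NOT x4 = max(a, b) on (0.95, 0.05) = 0.95
  x4 AND (x4 OR NOT x4) = min(a, b) on (0.95, 0.95) = 0.95
  NOT (x4 AND (x4 OR NOT x4)) = 1 − 0.95 = 0.05
  x3 OR x5 = max(a, b) on (0.87, 0.26) = 0.87
  NOT (x4 AND (x4 OR NOT x4)) AND (x3 OR x5) = min(a, b) on (0.05, 0.87) = 0.05
  → value = 0.0500
Under probabilistic:
  NOT x4 = 1 − 0.9500 = 0.0500
  x4 OR NOT x4 = a + b − a·b on (0.9500, 0.0500) = 0.9525
  x4 AND (x4 OR NOT x4) = a·b on (0.9500, 0.9525) = 0.9049
  NOT (x4 AND (x4 OR NOT x4)) = 1 − 0.9049 = 0.0951
  x3 OR x5 = a + b − a·b on (0.8700, 0.2600) = 0.9038
  NOT (x4 AND (x4 OR NOT x4)) AND (x3 OR x5) = a·b on (0.0951, 0.9038) = 0.0860
  → value = 0.0860
|0.0500 − 0.0860| = 0.036

0.036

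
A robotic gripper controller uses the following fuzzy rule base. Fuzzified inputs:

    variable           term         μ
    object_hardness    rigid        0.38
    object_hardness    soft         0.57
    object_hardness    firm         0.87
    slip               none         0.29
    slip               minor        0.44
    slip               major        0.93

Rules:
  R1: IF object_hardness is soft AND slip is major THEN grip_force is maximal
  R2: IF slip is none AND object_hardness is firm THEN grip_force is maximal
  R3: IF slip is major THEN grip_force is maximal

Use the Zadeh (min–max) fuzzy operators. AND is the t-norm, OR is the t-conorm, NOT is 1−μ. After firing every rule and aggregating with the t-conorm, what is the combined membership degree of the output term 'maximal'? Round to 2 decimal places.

R1: soft=0.57, major=0.93; AND[min(a, b)] → w = 0.57
R2: none=0.29, firm=0.87; AND[min(a, b)] → w = 0.29
R3: major=0.93 → w = 0.93
Rules with consequent 'maximal': {R1, R2, R3} → strengths 0.57, 0.29, 0.93
Aggregate via t-conorm [max(a, b)]: 0.93

0.93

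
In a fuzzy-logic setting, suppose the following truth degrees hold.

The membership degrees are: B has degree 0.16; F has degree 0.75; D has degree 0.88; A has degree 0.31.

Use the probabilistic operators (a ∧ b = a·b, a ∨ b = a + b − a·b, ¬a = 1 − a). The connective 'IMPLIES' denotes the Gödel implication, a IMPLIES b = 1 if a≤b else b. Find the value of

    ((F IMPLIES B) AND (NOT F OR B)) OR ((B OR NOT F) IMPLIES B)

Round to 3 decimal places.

0.210

F IMPLIES B  [Gödel: 1 if a≤b else b] with a=0.7500, b=0.1600 → 0.1600
NOT F = 1 − 0.7500 = 0.2500
NOT F OR B = a + b − a·b on (0.2500, 0.1600) = 0.3700
(F IMPLIES B) AND (NOT F OR B) = a·b on (0.1600, 0.3700) = 0.0592
NOT F = 1 − 0.7500 = 0.2500
B OR NOT F = a + b − a·b on (0.1600, 0.2500) = 0.3700
(B OR NOT F) IMPLIES B  [Gödel: 1 if a≤b else b] with a=0.3700, b=0.1600 → 0.1600
((F IMPLIES B) AND (NOT F OR B)) OR ((B OR NOT F) IMPLIES B) = a + b − a·b on (0.0592, 0.1600) = 0.2097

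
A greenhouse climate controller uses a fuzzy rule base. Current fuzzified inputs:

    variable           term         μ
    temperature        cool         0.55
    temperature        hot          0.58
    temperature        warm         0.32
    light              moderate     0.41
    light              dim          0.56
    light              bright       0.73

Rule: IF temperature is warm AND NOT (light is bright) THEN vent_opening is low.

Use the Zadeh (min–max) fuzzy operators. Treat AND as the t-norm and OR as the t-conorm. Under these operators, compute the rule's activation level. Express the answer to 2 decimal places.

0.27

firing strength: warm=0.32, ¬bright=1−0.73=0.27; AND[min(a, b)] → w = 0.27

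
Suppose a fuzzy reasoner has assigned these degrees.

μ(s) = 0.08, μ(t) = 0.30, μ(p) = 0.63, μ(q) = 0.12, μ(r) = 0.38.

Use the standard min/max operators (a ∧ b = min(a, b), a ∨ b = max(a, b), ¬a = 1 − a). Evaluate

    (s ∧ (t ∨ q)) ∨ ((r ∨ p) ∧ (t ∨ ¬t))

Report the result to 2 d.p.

t ∨ q = max(a, b) on (0.30, 0.12) = 0.30
s ∧ (t ∨ q) = min(a, b) on (0.08, 0.30) = 0.08
r ∨ p = max(a, b) on (0.38, 0.63) = 0.63
¬t = 1 − 0.30 = 0.70
t ∨ ¬t = max(a, b) on (0.30, 0.70) = 0.70
(r ∨ p) ∧ (t ∨ ¬t) = min(a, b) on (0.63, 0.70) = 0.63
(s ∧ (t ∨ q)) ∨ ((r ∨ p) ∧ (t ∨ ¬t)) = max(a, b) on (0.08, 0.63) = 0.63

0.63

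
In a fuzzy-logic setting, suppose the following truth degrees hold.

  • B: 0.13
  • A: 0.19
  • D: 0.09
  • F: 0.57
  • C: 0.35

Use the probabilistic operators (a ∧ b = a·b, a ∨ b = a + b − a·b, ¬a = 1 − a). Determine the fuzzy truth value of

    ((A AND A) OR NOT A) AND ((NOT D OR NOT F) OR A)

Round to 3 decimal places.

0.783

A AND A = a·b on (0.1900, 0.1900) = 0.0361
NOT A = 1 − 0.1900 = 0.8100
(A AND A) OR NOT A = a + b − a·b on (0.0361, 0.8100) = 0.8169
NOT D = 1 − 0.0900 = 0.9100
NOT F = 1 − 0.5700 = 0.4300
NOT D OR NOT F = a + b − a·b on (0.9100, 0.4300) = 0.9487
(NOT D OR NOT F) OR A = a + b − a·b on (0.9487, 0.1900) = 0.9584
((A AND A) OR NOT A) AND ((NOT D OR NOT F) OR A) = a·b on (0.8169, 0.9584) = 0.7829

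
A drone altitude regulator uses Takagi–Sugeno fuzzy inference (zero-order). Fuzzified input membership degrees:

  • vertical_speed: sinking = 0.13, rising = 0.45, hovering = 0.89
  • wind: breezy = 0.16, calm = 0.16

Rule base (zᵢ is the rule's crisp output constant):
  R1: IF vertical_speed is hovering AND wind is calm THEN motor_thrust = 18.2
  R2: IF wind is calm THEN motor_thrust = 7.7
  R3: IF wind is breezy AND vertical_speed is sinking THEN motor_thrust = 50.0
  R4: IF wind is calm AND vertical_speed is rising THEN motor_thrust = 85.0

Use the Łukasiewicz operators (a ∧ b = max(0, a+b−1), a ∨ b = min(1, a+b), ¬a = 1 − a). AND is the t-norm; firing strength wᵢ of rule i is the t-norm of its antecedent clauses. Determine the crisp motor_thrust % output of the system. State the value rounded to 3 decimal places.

10.200

R1 (z=18.2): hovering=0.89, calm=0.16; AND[max(0, a+b−1)] → w = 0.05
R2 (z=7.7): calm=0.16 → w = 0.16
R3 (z=50.0): breezy=0.16, sinking=0.13; AND[max(0, a+b−1)] → w = 0.00
R4 (z=85.0): calm=0.16, rising=0.45; AND[max(0, a+b−1)] → w = 0.00
Weighted average = (0.05·18.2 + 0.16·7.7 + 0.00·50.0 + 0.00·85.0) / (0.05 + 0.16 + 0.00 + 0.00)
  = 2.1420 / 0.2100 = 10.200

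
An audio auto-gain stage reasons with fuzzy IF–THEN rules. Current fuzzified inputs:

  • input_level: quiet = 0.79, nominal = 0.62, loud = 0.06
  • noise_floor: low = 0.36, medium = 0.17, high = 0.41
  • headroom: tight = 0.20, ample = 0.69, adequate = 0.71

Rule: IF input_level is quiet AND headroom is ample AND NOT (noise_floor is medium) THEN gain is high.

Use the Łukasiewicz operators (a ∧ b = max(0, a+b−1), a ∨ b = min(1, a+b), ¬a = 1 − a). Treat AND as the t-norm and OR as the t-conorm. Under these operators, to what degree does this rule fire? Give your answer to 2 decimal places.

firing strength: quiet=0.79, ample=0.69, ¬medium=1−0.17=0.83; AND[max(0, a+b−1)] → w = 0.31

0.31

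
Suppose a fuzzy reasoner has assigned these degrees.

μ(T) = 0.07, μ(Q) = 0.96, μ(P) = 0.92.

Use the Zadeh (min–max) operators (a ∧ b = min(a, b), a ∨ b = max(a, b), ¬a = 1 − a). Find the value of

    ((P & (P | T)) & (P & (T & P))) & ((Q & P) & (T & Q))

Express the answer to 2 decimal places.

0.07

P | T = max(a, b) on (0.92, 0.07) = 0.92
P & (P | T) = min(a, b) on (0.92, 0.92) = 0.92
T & P = min(a, b) on (0.07, 0.92) = 0.07
P & (T & P) = min(a, b) on (0.92, 0.07) = 0.07
(P & (P | T)) & (P & (T & P)) = min(a, b) on (0.92, 0.07) = 0.07
Q & P = min(a, b) on (0.96, 0.92) = 0.92
T & Q = min(a, b) on (0.07, 0.96) = 0.07
(Q & P) & (T & Q) = min(a, b) on (0.92, 0.07) = 0.07
((P & (P | T)) & (P & (T & P))) & ((Q & P) & (T & Q)) = min(a, b) on (0.07, 0.07) = 0.07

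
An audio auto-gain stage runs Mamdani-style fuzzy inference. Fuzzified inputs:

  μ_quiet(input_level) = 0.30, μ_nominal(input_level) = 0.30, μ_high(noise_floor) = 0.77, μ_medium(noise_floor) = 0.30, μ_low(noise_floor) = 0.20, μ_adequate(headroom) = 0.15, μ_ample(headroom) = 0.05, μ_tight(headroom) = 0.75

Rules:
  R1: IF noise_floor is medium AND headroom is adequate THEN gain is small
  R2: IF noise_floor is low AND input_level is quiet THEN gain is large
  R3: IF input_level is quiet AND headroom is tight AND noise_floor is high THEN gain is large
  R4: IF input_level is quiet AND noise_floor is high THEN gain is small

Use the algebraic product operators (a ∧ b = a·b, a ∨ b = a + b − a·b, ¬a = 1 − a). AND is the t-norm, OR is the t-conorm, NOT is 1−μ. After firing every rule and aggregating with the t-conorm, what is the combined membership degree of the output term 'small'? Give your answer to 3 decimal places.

0.266

R1: medium=0.30, adequate=0.15; AND[a·b] → w = 0.0450
R2: low=0.20, quiet=0.30; AND[a·b] → w = 0.0600
R3: quiet=0.30, tight=0.75, high=0.77; AND[a·b] → w = 0.1732
R4: quiet=0.30, high=0.77; AND[a·b] → w = 0.2310
Rules with consequent 'small': {R1, R4} → strengths 0.0450, 0.2310
Aggregate via t-conorm [a + b − a·b]: 0.2656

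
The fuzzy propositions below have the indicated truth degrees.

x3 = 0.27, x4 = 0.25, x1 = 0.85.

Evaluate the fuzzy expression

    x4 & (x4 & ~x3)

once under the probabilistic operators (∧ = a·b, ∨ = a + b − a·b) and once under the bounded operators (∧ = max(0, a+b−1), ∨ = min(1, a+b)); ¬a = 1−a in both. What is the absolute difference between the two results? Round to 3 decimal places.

0.046

Under probabilistic:
  ~x3 = 1 − 0.2700 = 0.7300
  x4 & ~x3 = a·b on (0.2500, 0.7300) = 0.1825
  x4 & (x4 & ~x3) = a·b on (0.2500, 0.1825) = 0.0456
  → value = 0.0456
Under bounded:
  ~x3 = 1 − 0.27 = 0.73
  x4 & ~x3 = max(0, a+b−1) on (0.25, 0.73) = 0.00
  x4 & (x4 & ~x3) = max(0, a+b−1) on (0.25, 0.00) = 0.00
  → value = 0.0000
|0.0456 − 0.0000| = 0.046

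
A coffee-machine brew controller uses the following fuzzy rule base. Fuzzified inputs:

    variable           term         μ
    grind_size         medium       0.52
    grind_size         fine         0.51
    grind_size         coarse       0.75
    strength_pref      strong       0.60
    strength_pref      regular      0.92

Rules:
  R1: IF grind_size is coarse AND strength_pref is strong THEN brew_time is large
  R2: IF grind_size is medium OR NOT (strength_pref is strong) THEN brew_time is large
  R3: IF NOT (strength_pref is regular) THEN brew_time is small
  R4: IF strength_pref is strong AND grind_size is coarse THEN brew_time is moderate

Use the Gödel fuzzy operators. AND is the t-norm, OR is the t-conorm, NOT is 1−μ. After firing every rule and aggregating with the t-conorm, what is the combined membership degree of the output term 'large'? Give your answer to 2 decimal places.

0.60

R1: coarse=0.75, strong=0.60; AND[min(a, b)] → w = 0.60
R2: medium=0.52, ¬strong=1−0.60=0.40; OR[max(a, b)] → w = 0.52
R3: ¬regular=1−0.92=0.08 → w = 0.08
R4: strong=0.60, coarse=0.75; AND[min(a, b)] → w = 0.60
Rules with consequent 'large': {R1, R2} → strengths 0.60, 0.52
Aggregate via t-conorm [max(a, b)]: 0.60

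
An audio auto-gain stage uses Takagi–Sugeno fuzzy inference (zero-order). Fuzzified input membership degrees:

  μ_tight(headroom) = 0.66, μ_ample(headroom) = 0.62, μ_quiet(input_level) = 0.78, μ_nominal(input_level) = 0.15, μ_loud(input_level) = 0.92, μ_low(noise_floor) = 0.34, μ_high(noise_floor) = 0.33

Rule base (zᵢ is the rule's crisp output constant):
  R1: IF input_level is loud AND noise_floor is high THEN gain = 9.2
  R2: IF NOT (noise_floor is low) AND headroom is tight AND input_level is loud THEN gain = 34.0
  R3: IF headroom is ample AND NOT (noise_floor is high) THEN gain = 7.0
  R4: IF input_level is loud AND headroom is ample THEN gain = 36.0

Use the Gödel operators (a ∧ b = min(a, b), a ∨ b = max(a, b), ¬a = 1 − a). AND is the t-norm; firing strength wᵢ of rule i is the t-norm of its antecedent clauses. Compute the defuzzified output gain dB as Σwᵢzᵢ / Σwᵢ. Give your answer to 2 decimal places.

23.38

R1 (z=9.2): loud=0.92, high=0.33; AND[min(a, b)] → w = 0.33
R2 (z=34.0): ¬low=1−0.34=0.66, tight=0.66, loud=0.92; AND[min(a, b)] → w = 0.66
R3 (z=7.0): ample=0.62, ¬high=1−0.33=0.67; AND[min(a, b)] → w = 0.62
R4 (z=36.0): loud=0.92, ample=0.62; AND[min(a, b)] → w = 0.62
Weighted average = (0.33·9.2 + 0.66·34.0 + 0.62·7.0 + 0.62·36.0) / (0.33 + 0.66 + 0.62 + 0.62)
  = 52.1360 / 2.2300 = 23.38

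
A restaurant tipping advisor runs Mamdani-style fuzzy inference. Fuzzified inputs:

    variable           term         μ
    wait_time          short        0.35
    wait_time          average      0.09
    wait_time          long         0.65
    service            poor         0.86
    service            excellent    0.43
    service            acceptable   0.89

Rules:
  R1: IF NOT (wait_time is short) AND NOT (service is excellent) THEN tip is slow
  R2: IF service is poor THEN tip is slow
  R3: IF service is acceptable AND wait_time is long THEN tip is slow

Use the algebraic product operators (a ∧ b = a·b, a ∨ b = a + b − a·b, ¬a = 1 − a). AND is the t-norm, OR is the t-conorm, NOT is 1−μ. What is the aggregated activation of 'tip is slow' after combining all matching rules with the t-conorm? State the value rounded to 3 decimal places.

R1: ¬short=1−0.35=0.65, ¬excellent=1−0.43=0.57; AND[a·b] → w = 0.3705
R2: poor=0.86 → w = 0.8600
R3: acceptable=0.89, long=0.65; AND[a·b] → w = 0.5785
Rules with consequent 'slow': {R1, R2, R3} → strengths 0.3705, 0.8600, 0.5785
Aggregate via t-conorm [a + b − a·b]: 0.9629

0.963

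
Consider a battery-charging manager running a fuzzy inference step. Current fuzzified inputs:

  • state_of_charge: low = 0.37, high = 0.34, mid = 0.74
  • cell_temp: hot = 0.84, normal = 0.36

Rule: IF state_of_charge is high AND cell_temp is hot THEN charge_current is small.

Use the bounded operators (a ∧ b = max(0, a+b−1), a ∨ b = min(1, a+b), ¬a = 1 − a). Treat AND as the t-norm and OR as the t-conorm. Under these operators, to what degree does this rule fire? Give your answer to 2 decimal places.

0.18

firing strength: high=0.34, hot=0.84; AND[max(0, a+b−1)] → w = 0.18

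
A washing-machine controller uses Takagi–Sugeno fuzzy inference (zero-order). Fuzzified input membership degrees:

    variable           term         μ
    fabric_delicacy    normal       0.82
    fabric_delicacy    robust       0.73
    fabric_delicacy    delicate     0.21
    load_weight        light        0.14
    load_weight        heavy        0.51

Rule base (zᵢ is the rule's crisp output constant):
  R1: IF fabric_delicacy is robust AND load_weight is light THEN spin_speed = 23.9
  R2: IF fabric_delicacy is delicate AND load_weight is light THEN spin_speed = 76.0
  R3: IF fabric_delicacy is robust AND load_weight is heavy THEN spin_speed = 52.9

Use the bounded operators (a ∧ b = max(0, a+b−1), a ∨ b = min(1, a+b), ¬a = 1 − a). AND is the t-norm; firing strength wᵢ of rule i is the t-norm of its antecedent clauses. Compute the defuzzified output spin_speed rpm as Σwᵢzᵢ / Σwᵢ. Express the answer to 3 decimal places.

52.900

R1 (z=23.9): robust=0.73, light=0.14; AND[max(0, a+b−1)] → w = 0.00
R2 (z=76.0): delicate=0.21, light=0.14; AND[max(0, a+b−1)] → w = 0.00
R3 (z=52.9): robust=0.73, heavy=0.51; AND[max(0, a+b−1)] → w = 0.24
Weighted average = (0.00·23.9 + 0.00·76.0 + 0.24·52.9) / (0.00 + 0.00 + 0.24)
  = 12.6960 / 0.2400 = 52.900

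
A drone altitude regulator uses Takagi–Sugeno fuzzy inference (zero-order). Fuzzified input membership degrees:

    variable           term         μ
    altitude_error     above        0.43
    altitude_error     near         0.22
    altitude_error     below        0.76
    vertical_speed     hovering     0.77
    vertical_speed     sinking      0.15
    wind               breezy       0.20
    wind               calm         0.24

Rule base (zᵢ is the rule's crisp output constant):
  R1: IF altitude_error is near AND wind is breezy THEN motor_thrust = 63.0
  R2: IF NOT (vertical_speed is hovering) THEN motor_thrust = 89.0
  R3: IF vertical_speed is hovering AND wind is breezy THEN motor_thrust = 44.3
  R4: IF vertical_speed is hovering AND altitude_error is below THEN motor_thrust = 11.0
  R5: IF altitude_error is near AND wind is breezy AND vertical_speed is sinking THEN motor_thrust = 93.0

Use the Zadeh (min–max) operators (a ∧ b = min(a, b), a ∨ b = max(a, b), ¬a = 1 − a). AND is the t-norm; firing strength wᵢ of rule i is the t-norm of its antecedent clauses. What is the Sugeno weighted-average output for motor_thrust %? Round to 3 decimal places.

41.714

R1 (z=63.0): near=0.22, breezy=0.20; AND[min(a, b)] → w = 0.20
R2 (z=89.0): ¬hovering=1−0.77=0.23 → w = 0.23
R3 (z=44.3): hovering=0.77, breezy=0.20; AND[min(a, b)] → w = 0.20
R4 (z=11.0): hovering=0.77, below=0.76; AND[min(a, b)] → w = 0.76
R5 (z=93.0): near=0.22, breezy=0.20, sinking=0.15; AND[min(a, b)] → w = 0.15
Weighted average = (0.20·63.0 + 0.23·89.0 + 0.20·44.3 + 0.76·11.0 + 0.15·93.0) / (0.20 + 0.23 + 0.20 + 0.76 + 0.15)
  = 64.2400 / 1.5400 = 41.714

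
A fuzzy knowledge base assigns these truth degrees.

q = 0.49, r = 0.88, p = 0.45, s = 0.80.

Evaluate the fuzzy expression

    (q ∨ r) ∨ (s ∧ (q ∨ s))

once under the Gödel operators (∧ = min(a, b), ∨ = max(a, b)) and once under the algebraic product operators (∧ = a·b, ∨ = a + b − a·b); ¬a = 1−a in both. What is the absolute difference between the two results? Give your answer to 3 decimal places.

Under Gödel:
  q ∨ r = max(a, b) on (0.49, 0.88) = 0.88
  q ∨ s = max(a, b) on (0.49, 0.80) = 0.80
  s ∧ (q ∨ s) = min(a, b) on (0.80, 0.80) = 0.80
  (q ∨ r) ∨ (s ∧ (q ∨ s)) = max(a, b) on (0.88, 0.80) = 0.88
  → value = 0.8800
Under algebraic product:
  q ∨ r = a + b − a·b on (0.4900, 0.8800) = 0.9388
  q ∨ s = a + b − a·b on (0.4900, 0.8000) = 0.8980
  s ∧ (q ∨ s) = a·b on (0.8000, 0.8980) = 0.7184
  (q ∨ r) ∨ (s ∧ (q ∨ s)) = a + b − a·b on (0.9388, 0.7184) = 0.9828
  → value = 0.9828
|0.8800 − 0.9828| = 0.103

0.103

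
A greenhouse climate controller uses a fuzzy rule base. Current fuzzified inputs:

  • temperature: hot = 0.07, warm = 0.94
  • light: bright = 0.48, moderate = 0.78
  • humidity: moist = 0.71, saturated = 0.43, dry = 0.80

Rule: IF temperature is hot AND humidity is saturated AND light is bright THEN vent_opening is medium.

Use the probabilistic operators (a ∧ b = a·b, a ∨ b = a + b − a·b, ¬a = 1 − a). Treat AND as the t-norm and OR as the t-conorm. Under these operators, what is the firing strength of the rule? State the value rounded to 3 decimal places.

firing strength: hot=0.07, saturated=0.43, bright=0.48; AND[a·b] → w = 0.0144

0.014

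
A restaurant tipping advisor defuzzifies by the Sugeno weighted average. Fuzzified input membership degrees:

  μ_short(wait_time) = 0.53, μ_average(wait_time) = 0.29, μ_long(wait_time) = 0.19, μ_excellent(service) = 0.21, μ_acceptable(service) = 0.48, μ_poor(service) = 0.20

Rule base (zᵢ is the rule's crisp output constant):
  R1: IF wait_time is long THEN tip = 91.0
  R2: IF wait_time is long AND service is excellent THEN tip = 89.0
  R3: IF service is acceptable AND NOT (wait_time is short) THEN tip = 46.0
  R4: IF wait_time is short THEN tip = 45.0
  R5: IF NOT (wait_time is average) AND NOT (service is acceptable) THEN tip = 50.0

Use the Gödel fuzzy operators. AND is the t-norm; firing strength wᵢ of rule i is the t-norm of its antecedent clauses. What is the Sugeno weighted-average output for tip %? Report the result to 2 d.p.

55.62

R1 (z=91.0): long=0.19 → w = 0.19
R2 (z=89.0): long=0.19, excellent=0.21; AND[min(a, b)] → w = 0.19
R3 (z=46.0): acceptable=0.48, ¬short=1−0.53=0.47; AND[min(a, b)] → w = 0.47
R4 (z=45.0): short=0.53 → w = 0.53
R5 (z=50.0): ¬average=1−0.29=0.71, ¬acceptable=1−0.48=0.52; AND[min(a, b)] → w = 0.52
Weighted average = (0.19·91.0 + 0.19·89.0 + 0.47·46.0 + 0.53·45.0 + 0.52·50.0) / (0.19 + 0.19 + 0.47 + 0.53 + 0.52)
  = 105.6700 / 1.9000 = 55.62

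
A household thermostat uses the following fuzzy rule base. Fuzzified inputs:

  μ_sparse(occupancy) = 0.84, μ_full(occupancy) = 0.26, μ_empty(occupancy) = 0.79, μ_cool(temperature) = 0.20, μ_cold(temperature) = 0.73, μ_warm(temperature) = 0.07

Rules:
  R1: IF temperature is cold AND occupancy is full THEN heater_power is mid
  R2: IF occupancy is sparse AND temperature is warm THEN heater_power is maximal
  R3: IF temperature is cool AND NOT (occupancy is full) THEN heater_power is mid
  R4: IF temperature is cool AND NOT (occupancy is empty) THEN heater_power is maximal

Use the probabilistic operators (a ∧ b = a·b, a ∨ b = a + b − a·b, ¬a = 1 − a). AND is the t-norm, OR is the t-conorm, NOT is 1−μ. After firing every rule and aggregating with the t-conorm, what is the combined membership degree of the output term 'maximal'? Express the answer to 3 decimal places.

0.098

R1: cold=0.73, full=0.26; AND[a·b] → w = 0.1898
R2: sparse=0.84, warm=0.07; AND[a·b] → w = 0.0588
R3: cool=0.20, ¬full=1−0.26=0.74; AND[a·b] → w = 0.1480
R4: cool=0.20, ¬empty=1−0.79=0.21; AND[a·b] → w = 0.0420
Rules with consequent 'maximal': {R2, R4} → strengths 0.0588, 0.0420
Aggregate via t-conorm [a + b − a·b]: 0.0983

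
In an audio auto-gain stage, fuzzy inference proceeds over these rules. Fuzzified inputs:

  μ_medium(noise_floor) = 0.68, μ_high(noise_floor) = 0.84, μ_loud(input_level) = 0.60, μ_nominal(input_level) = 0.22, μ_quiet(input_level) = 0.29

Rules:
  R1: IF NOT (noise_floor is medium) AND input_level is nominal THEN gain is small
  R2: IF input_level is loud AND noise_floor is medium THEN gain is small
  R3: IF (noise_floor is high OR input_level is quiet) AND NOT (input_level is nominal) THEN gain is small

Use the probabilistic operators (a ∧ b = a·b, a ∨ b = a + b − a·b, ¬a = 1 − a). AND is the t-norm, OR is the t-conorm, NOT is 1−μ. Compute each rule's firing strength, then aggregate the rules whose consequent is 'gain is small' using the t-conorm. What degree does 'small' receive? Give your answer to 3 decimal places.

R1: ¬medium=1−0.68=0.32, nominal=0.22; AND[a·b] → w = 0.0704
R2: loud=0.60, medium=0.68; AND[a·b] → w = 0.4080
R3: (high=0.84 OR quiet=0.29) = 0.8864; AND[a·b] with ¬nominal=1−0.22=0.78 → w = 0.6914
Rules with consequent 'small': {R1, R2, R3} → strengths 0.0704, 0.4080, 0.6914
Aggregate via t-conorm [a + b − a·b]: 0.8302

0.830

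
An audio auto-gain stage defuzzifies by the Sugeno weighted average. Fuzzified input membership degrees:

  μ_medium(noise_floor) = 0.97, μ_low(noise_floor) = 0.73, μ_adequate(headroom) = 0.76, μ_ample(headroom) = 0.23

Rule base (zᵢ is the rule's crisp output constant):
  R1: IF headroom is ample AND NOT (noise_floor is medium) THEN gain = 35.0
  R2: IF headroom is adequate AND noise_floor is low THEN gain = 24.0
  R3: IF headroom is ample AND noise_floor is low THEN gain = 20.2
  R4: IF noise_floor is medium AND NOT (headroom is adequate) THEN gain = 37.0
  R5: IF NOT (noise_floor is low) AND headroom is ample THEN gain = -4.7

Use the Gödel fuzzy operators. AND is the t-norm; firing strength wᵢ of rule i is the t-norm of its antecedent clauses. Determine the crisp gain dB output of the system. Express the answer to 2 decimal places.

21.24

R1 (z=35.0): ample=0.23, ¬medium=1−0.97=0.03; AND[min(a, b)] → w = 0.03
R2 (z=24.0): adequate=0.76, low=0.73; AND[min(a, b)] → w = 0.73
R3 (z=20.2): ample=0.23, low=0.73; AND[min(a, b)] → w = 0.23
R4 (z=37.0): medium=0.97, ¬adequate=1−0.76=0.24; AND[min(a, b)] → w = 0.24
R5 (z=-4.7): ¬low=1−0.73=0.27, ample=0.23; AND[min(a, b)] → w = 0.23
Weighted average = (0.03·35.0 + 0.73·24.0 + 0.23·20.2 + 0.24·37.0 + 0.23·-4.7) / (0.03 + 0.73 + 0.23 + 0.24 + 0.23)
  = 31.0150 / 1.4600 = 21.24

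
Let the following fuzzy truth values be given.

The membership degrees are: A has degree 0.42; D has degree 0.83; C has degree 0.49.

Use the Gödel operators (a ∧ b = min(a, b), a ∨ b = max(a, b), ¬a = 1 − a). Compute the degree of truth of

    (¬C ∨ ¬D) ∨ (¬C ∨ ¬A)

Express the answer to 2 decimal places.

0.58

¬C = 1 − 0.49 = 0.51
¬D = 1 − 0.83 = 0.17
¬C ∨ ¬D = max(a, b) on (0.51, 0.17) = 0.51
¬C = 1 − 0.49 = 0.51
¬A = 1 − 0.42 = 0.58
¬C ∨ ¬A = max(a, b) on (0.51, 0.58) = 0.58
(¬C ∨ ¬D) ∨ (¬C ∨ ¬A) = max(a, b) on (0.51, 0.58) = 0.58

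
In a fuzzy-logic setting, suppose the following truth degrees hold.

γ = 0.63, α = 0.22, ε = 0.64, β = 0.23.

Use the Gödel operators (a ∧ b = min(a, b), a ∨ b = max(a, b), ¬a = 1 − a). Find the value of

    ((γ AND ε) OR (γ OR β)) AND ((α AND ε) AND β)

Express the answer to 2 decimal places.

γ AND ε = min(a, b) on (0.63, 0.64) = 0.63
γ OR β = max(a, b) on (0.63, 0.23) = 0.63
(γ AND ε) OR (γ OR β) = max(a, b) on (0.63, 0.63) = 0.63
α AND ε = min(a, b) on (0.22, 0.64) = 0.22
(α AND ε) AND β = min(a, b) on (0.22, 0.23) = 0.22
((γ AND ε) OR (γ OR β)) AND ((α AND ε) AND β) = min(a, b) on (0.63, 0.22) = 0.22

0.22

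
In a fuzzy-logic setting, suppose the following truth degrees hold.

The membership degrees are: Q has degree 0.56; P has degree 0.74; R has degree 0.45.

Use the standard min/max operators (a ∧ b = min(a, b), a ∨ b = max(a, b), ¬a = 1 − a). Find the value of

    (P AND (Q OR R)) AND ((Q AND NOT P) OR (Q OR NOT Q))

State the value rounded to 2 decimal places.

Q OR R = max(a, b) on (0.56, 0.45) = 0.56
P AND (Q OR R) = min(a, b) on (0.74, 0.56) = 0.56
NOT P = 1 − 0.74 = 0.26
Q AND NOT P = min(a, b) on (0.56, 0.26) = 0.26
NOT Q = 1 − 0.56 = 0.44
Q OR NOT Q = max(a, b) on (0.56, 0.44) = 0.56
(Q AND NOT P) OR (Q OR NOT Q) = max(a, b) on (0.26, 0.56) = 0.56
(P AND (Q OR R)) AND ((Q AND NOT P) OR (Q OR NOT Q)) = min(a, b) on (0.56, 0.56) = 0.56

0.56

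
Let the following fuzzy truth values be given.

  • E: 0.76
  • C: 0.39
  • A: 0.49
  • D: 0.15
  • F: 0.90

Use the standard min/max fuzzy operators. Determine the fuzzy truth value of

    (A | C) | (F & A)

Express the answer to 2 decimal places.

A | C = max(a, b) on (0.49, 0.39) = 0.49
F & A = min(a, b) on (0.90, 0.49) = 0.49
(A | C) | (F & A) = max(a, b) on (0.49, 0.49) = 0.49

0.49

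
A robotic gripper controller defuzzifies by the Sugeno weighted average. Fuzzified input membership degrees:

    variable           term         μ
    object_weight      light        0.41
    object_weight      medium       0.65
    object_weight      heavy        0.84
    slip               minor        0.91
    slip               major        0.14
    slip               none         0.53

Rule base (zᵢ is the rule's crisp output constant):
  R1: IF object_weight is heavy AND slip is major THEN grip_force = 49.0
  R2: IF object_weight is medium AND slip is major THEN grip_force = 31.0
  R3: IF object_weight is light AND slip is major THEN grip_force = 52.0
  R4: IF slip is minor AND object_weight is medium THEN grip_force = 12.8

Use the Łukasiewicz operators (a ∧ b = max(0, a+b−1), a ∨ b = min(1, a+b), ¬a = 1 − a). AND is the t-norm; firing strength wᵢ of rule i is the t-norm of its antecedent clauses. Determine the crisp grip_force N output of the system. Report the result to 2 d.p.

R1 (z=49.0): heavy=0.84, major=0.14; AND[max(0, a+b−1)] → w = 0.00
R2 (z=31.0): medium=0.65, major=0.14; AND[max(0, a+b−1)] → w = 0.00
R3 (z=52.0): light=0.41, major=0.14; AND[max(0, a+b−1)] → w = 0.00
R4 (z=12.8): minor=0.91, medium=0.65; AND[max(0, a+b−1)] → w = 0.56
Weighted average = (0.00·49.0 + 0.00·31.0 + 0.00·52.0 + 0.56·12.8) / (0.00 + 0.00 + 0.00 + 0.56)
  = 7.1680 / 0.5600 = 12.80

12.80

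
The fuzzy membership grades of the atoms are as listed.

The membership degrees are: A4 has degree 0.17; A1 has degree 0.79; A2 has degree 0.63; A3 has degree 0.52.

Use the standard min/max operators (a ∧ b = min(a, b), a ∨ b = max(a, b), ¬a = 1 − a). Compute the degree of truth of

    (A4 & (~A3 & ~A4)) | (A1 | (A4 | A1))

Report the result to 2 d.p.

~A3 = 1 − 0.52 = 0.48
~A4 = 1 − 0.17 = 0.83
~A3 & ~A4 = min(a, b) on (0.48, 0.83) = 0.48
A4 & (~A3 & ~A4) = min(a, b) on (0.17, 0.48) = 0.17
A4 | A1 = max(a, b) on (0.17, 0.79) = 0.79
A1 | (A4 | A1) = max(a, b) on (0.79, 0.79) = 0.79
(A4 & (~A3 & ~A4)) | (A1 | (A4 | A1)) = max(a, b) on (0.17, 0.79) = 0.79

0.79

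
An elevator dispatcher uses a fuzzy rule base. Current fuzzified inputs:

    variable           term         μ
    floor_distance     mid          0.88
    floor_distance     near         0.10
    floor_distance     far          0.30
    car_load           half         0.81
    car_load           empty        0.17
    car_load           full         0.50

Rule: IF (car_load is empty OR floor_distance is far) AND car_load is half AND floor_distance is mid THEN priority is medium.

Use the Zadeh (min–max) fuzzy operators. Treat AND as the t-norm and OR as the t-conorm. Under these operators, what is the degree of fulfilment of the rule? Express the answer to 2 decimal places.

0.30

firing strength: (empty=0.17 OR far=0.30) = 0.30; AND[min(a, b)] with half=0.81, mid=0.88 → w = 0.30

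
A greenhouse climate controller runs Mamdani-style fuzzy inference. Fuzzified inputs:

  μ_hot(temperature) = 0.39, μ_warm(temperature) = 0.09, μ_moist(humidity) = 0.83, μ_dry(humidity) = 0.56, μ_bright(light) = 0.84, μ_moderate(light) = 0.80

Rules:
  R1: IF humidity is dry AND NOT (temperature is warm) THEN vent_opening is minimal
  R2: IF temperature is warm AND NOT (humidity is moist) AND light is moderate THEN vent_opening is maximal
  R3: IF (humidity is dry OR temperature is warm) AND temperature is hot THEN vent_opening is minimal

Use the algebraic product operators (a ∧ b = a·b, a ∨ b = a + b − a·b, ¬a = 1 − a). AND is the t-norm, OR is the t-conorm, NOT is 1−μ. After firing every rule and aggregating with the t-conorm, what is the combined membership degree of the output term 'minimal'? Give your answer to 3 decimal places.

R1: dry=0.56, ¬warm=1−0.09=0.91; AND[a·b] → w = 0.5096
R2: warm=0.09, ¬moist=1−0.83=0.17, moderate=0.80; AND[a·b] → w = 0.0122
R3: (dry=0.56 OR warm=0.09) = 0.5996; AND[a·b] with hot=0.39 → w = 0.2338
Rules with consequent 'minimal': {R1, R3} → strengths 0.5096, 0.2338
Aggregate via t-conorm [a + b − a·b]: 0.6243

0.624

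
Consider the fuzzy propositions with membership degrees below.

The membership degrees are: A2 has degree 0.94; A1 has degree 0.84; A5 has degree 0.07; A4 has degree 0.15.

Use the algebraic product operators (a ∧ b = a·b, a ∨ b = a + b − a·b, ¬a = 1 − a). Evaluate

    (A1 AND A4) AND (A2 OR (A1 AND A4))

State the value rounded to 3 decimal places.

0.119

A1 AND A4 = a·b on (0.8400, 0.1500) = 0.1260
A1 AND A4 = a·b on (0.8400, 0.1500) = 0.1260
A2 OR (A1 AND A4) = a + b − a·b on (0.9400, 0.1260) = 0.9476
(A1 AND A4) AND (A2 OR (A1 AND A4)) = a·b on (0.1260, 0.9476) = 0.1194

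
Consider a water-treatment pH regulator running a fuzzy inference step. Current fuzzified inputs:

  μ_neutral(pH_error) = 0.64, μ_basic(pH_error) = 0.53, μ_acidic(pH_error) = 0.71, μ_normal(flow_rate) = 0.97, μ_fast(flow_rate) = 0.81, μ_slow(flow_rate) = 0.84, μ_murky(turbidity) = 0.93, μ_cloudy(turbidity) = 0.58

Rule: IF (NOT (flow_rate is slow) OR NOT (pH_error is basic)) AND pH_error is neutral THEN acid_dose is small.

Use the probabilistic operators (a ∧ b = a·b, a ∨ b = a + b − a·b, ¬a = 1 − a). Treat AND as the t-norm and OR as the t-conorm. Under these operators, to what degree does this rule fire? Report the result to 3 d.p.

firing strength: (¬slow=1−0.84=0.16 OR ¬basic=1−0.53=0.47) = 0.5548; AND[a·b] with neutral=0.64 → w = 0.3551

0.355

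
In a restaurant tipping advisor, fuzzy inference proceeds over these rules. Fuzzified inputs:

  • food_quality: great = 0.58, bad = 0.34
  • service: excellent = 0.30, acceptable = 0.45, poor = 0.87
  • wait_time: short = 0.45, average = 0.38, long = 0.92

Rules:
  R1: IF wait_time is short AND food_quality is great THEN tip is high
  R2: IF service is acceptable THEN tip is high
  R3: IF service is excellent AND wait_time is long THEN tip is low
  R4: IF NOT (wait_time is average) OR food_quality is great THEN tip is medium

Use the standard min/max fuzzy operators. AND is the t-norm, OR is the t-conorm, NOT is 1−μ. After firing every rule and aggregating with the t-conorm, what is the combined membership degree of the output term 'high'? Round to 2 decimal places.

R1: short=0.45, great=0.58; AND[min(a, b)] → w = 0.45
R2: acceptable=0.45 → w = 0.45
R3: excellent=0.30, long=0.92; AND[min(a, b)] → w = 0.30
R4: ¬average=1−0.38=0.62, great=0.58; OR[max(a, b)] → w = 0.62
Rules with consequent 'high': {R1, R2} → strengths 0.45, 0.45
Aggregate via t-conorm [max(a, b)]: 0.45

0.45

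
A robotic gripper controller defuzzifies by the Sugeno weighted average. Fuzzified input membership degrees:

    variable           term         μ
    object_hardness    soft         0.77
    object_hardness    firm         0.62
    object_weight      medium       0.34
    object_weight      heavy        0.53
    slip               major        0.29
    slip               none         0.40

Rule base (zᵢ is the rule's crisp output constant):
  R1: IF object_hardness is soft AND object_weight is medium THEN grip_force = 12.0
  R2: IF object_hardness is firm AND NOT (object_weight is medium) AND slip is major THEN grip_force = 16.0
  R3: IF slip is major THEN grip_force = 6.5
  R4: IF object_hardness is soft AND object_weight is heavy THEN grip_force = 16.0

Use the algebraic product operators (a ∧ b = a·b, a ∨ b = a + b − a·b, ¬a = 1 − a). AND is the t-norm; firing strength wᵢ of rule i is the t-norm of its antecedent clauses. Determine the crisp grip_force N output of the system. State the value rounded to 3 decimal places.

R1 (z=12.0): soft=0.77, medium=0.34; AND[a·b] → w = 0.2618
R2 (z=16.0): firm=0.62, ¬medium=1−0.34=0.66, major=0.29; AND[a·b] → w = 0.1187
R3 (z=6.5): major=0.29 → w = 0.2900
R4 (z=16.0): soft=0.77, heavy=0.53; AND[a·b] → w = 0.4081
Weighted average = (0.2618·12.0 + 0.1187·16.0 + 0.2900·6.5 + 0.4081·16.0) / (0.2618 + 0.1187 + 0.2900 + 0.4081)
  = 13.4549 / 1.0786 = 12.475

12.475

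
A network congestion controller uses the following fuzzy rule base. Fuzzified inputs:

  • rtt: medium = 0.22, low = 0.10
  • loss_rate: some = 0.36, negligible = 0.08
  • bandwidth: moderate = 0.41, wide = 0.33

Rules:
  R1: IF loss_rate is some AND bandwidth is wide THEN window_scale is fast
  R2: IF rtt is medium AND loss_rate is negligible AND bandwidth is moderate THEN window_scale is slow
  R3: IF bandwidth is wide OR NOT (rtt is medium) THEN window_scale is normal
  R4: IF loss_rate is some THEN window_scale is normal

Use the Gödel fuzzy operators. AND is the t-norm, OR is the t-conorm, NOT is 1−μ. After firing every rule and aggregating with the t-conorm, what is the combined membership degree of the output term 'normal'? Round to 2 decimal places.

R1: some=0.36, wide=0.33; AND[min(a, b)] → w = 0.33
R2: medium=0.22, negligible=0.08, moderate=0.41; AND[min(a, b)] → w = 0.08
R3: wide=0.33, ¬medium=1−0.22=0.78; OR[max(a, b)] → w = 0.78
R4: some=0.36 → w = 0.36
Rules with consequent 'normal': {R3, R4} → strengths 0.78, 0.36
Aggregate via t-conorm [max(a, b)]: 0.78

0.78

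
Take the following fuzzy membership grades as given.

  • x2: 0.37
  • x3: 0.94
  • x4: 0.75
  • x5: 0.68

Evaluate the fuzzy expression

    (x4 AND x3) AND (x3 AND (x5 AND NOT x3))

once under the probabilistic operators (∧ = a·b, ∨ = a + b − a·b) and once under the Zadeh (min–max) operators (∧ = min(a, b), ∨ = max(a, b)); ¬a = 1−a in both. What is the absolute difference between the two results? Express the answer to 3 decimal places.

Under probabilistic:
  x4 AND x3 = a·b on (0.7500, 0.9400) = 0.7050
  NOT x3 = 1 − 0.9400 = 0.0600
  x5 AND NOT x3 = a·b on (0.6800, 0.0600) = 0.0408
  x3 AND (x5 AND NOT x3) = a·b on (0.9400, 0.0408) = 0.0384
  (x4 AND x3) AND (x3 AND (x5 AND NOT x3)) = a·b on (0.7050, 0.0384) = 0.0270
  → value = 0.0270
Under Zadeh (min–max):
  x4 AND x3 = min(a, b) on (0.75, 0.94) = 0.75
  NOT x3 = 1 − 0.94 = 0.06
  x5 AND NOT x3 = min(a, b) on (0.68, 0.06) = 0.06
  x3 AND (x5 AND NOT x3) = min(a, b) on (0.94, 0.06) = 0.06
  (x4 AND x3) AND (x3 AND (x5 AND NOT x3)) = min(a, b) on (0.75, 0.06) = 0.06
  → value = 0.0600
|0.0270 − 0.0600| = 0.033

0.033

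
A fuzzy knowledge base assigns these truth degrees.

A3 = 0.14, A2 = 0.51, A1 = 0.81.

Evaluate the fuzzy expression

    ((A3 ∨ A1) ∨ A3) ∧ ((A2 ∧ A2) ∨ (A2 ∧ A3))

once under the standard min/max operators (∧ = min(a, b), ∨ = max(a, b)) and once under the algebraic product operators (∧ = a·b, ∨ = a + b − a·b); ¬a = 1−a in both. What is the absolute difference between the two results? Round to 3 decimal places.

Under standard min/max:
  A3 ∨ A1 = max(a, b) on (0.14, 0.81) = 0.81
  (A3 ∨ A1) ∨ A3 = max(a, b) on (0.81, 0.14) = 0.81
  A2 ∧ A2 = min(a, b) on (0.51, 0.51) = 0.51
  A2 ∧ A3 = min(a, b) on (0.51, 0.14) = 0.14
  (A2 ∧ A2) ∨ (A2 ∧ A3) = max(a, b) on (0.51, 0.14) = 0.51
  ((A3 ∨ A1) ∨ A3) ∧ ((A2 ∧ A2) ∨ (A2 ∧ A3)) = min(a, b) on (0.81, 0.51) = 0.51
  → value = 0.5100
Under algebraic product:
  A3 ∨ A1 = a + b − a·b on (0.1400, 0.8100) = 0.8366
  (A3 ∨ A1) ∨ A3 = a + b − a·b on (0.8366, 0.1400) = 0.8595
  A2 ∧ A2 = a·b on (0.5100, 0.5100) = 0.2601
  A2 ∧ A3 = a·b on (0.5100, 0.1400) = 0.0714
  (A2 ∧ A2) ∨ (A2 ∧ A3) = a + b − a·b on (0.2601, 0.0714) = 0.3129
  ((A3 ∨ A1) ∨ A3) ∧ ((A2 ∧ A2) ∨ (A2 ∧ A3)) = a·b on (0.8595, 0.3129) = 0.2690
  → value = 0.2690
|0.5100 − 0.2690| = 0.241

0.241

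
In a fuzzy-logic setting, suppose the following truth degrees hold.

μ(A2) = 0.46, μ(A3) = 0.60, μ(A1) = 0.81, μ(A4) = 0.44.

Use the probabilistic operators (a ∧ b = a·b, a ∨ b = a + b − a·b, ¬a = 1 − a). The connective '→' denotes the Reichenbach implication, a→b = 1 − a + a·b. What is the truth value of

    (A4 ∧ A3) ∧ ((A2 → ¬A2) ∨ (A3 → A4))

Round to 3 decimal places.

A4 ∧ A3 = a·b on (0.4400, 0.6000) = 0.2640
¬A2 = 1 − 0.4600 = 0.5400
A2 → ¬A2  [Reichenbach: 1 − a + a·b] with a=0.4600, b=0.5400 → 0.7884
A3 → A4  [Reichenbach: 1 − a + a·b] with a=0.6000, b=0.4400 → 0.6640
(A2 → ¬A2) ∨ (A3 → A4) = a + b − a·b on (0.7884, 0.6640) = 0.9289
(A4 ∧ A3) ∧ ((A2 → ¬A2) ∨ (A3 → A4)) = a·b on (0.2640, 0.9289) = 0.2452

0.245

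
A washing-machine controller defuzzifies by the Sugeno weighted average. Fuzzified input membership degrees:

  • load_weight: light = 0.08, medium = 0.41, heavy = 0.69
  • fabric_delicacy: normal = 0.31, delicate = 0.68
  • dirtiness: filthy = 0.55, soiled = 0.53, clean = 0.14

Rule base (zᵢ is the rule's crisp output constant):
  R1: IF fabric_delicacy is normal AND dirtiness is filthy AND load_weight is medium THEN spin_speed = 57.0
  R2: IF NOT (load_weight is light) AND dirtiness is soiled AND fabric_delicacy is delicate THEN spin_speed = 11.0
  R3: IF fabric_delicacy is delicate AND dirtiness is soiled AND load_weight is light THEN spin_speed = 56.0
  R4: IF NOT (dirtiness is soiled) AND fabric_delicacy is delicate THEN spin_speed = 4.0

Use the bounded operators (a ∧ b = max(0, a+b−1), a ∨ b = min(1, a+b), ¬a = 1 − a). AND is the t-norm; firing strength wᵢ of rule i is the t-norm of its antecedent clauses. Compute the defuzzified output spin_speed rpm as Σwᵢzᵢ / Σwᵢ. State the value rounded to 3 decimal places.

R1 (z=57.0): normal=0.31, filthy=0.55, medium=0.41; AND[max(0, a+b−1)] → w = 0.00
R2 (z=11.0): ¬light=1−0.08=0.92, soiled=0.53, delicate=0.68; AND[max(0, a+b−1)] → w = 0.13
R3 (z=56.0): delicate=0.68, soiled=0.53, light=0.08; AND[max(0, a+b−1)] → w = 0.00
R4 (z=4.0): ¬soiled=1−0.53=0.47, delicate=0.68; AND[max(0, a+b−1)] → w = 0.15
Weighted average = (0.00·57.0 + 0.13·11.0 + 0.00·56.0 + 0.15·4.0) / (0.00 + 0.13 + 0.00 + 0.15)
  = 2.0300 / 0.2800 = 7.250

7.250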